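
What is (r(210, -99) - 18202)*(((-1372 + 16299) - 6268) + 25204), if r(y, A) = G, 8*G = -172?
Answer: -1234204761/2 ≈ -6.1710e+8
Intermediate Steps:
G = -43/2 (G = (⅛)*(-172) = -43/2 ≈ -21.500)
r(y, A) = -43/2
(r(210, -99) - 18202)*(((-1372 + 16299) - 6268) + 25204) = (-43/2 - 18202)*(((-1372 + 16299) - 6268) + 25204) = -36447*((14927 - 6268) + 25204)/2 = -36447*(8659 + 25204)/2 = -36447/2*33863 = -1234204761/2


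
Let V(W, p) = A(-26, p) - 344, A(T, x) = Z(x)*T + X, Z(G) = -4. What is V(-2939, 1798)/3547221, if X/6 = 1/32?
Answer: -1279/18918512 ≈ -6.7606e-5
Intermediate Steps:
X = 3/16 (X = 6/32 = 6*(1/32) = 3/16 ≈ 0.18750)
A(T, x) = 3/16 - 4*T (A(T, x) = -4*T + 3/16 = 3/16 - 4*T)
V(W, p) = -3837/16 (V(W, p) = (3/16 - 4*(-26)) - 344 = (3/16 + 104) - 344 = 1667/16 - 344 = -3837/16)
V(-2939, 1798)/3547221 = -3837/16/3547221 = -3837/16*1/3547221 = -1279/18918512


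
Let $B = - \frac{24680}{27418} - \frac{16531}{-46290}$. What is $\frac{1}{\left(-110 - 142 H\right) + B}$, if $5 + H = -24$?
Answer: $\frac{634589610}{2543090561759} \approx 0.00024953$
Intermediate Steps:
$H = -29$ ($H = -5 - 24 = -29$)
$B = - \frac{344595121}{634589610}$ ($B = \left(-24680\right) \frac{1}{27418} - - \frac{16531}{46290} = - \frac{12340}{13709} + \frac{16531}{46290} = - \frac{344595121}{634589610} \approx -0.54302$)
$\frac{1}{\left(-110 - 142 H\right) + B} = \frac{1}{\left(-110 - -4118\right) - \frac{344595121}{634589610}} = \frac{1}{\left(-110 + 4118\right) - \frac{344595121}{634589610}} = \frac{1}{4008 - \frac{344595121}{634589610}} = \frac{1}{\frac{2543090561759}{634589610}} = \frac{634589610}{2543090561759}$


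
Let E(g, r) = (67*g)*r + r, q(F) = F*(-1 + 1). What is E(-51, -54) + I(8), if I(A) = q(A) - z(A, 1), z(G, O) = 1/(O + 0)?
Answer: 184463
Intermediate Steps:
q(F) = 0 (q(F) = F*0 = 0)
z(G, O) = 1/O
I(A) = -1 (I(A) = 0 - 1/1 = 0 - 1*1 = 0 - 1 = -1)
E(g, r) = r + 67*g*r (E(g, r) = 67*g*r + r = r + 67*g*r)
E(-51, -54) + I(8) = -54*(1 + 67*(-51)) - 1 = -54*(1 - 3417) - 1 = -54*(-3416) - 1 = 184464 - 1 = 184463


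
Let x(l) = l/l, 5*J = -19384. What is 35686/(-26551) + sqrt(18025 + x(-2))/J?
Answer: -5098/3793 - 5*sqrt(18026)/19384 ≈ -1.3787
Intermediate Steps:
J = -19384/5 (J = (1/5)*(-19384) = -19384/5 ≈ -3876.8)
x(l) = 1
35686/(-26551) + sqrt(18025 + x(-2))/J = 35686/(-26551) + sqrt(18025 + 1)/(-19384/5) = 35686*(-1/26551) + sqrt(18026)*(-5/19384) = -5098/3793 - 5*sqrt(18026)/19384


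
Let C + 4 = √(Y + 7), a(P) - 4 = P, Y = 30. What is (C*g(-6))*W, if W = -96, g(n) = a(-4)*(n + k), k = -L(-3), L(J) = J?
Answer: 0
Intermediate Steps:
a(P) = 4 + P
k = 3 (k = -1*(-3) = 3)
g(n) = 0 (g(n) = (4 - 4)*(n + 3) = 0*(3 + n) = 0)
C = -4 + √37 (C = -4 + √(30 + 7) = -4 + √37 ≈ 2.0828)
(C*g(-6))*W = ((-4 + √37)*0)*(-96) = 0*(-96) = 0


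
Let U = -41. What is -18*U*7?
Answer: 5166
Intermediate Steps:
-18*U*7 = -18*(-41)*7 = 738*7 = 5166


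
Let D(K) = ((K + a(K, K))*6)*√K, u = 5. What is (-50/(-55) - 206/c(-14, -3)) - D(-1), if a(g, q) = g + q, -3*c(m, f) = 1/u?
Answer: 34000/11 + 18*I ≈ 3090.9 + 18.0*I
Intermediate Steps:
c(m, f) = -1/15 (c(m, f) = -⅓/5 = -⅓*⅕ = -1/15)
D(K) = 18*K^(3/2) (D(K) = ((K + (K + K))*6)*√K = ((K + 2*K)*6)*√K = ((3*K)*6)*√K = (18*K)*√K = 18*K^(3/2))
(-50/(-55) - 206/c(-14, -3)) - D(-1) = (-50/(-55) - 206/(-1/15)) - 18*(-1)^(3/2) = (-50*(-1/55) - 206*(-15)) - 18*(-I) = (10/11 + 3090) - (-18)*I = 34000/11 + 18*I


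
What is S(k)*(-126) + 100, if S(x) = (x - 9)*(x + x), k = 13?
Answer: -13004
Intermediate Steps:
S(x) = 2*x*(-9 + x) (S(x) = (-9 + x)*(2*x) = 2*x*(-9 + x))
S(k)*(-126) + 100 = (2*13*(-9 + 13))*(-126) + 100 = (2*13*4)*(-126) + 100 = 104*(-126) + 100 = -13104 + 100 = -13004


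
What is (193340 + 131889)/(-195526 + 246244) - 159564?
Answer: -8092441723/50718 ≈ -1.5956e+5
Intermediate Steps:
(193340 + 131889)/(-195526 + 246244) - 159564 = 325229/50718 - 159564 = -8092441723/50718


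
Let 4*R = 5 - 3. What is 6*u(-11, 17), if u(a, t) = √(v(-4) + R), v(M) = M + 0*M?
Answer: 3*I*√14 ≈ 11.225*I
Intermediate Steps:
v(M) = M (v(M) = M + 0 = M)
R = ½ (R = (5 - 3)/4 = (¼)*2 = ½ ≈ 0.50000)
u(a, t) = I*√14/2 (u(a, t) = √(-4 + ½) = √(-7/2) = I*√14/2)
6*u(-11, 17) = 6*(I*√14/2) = 3*I*√14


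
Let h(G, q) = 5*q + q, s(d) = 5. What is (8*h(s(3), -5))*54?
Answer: -12960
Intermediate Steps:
h(G, q) = 6*q
(8*h(s(3), -5))*54 = (8*(6*(-5)))*54 = (8*(-30))*54 = -240*54 = -12960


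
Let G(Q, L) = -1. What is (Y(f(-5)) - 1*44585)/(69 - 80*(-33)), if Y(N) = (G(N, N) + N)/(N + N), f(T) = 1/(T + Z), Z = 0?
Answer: -44582/2709 ≈ -16.457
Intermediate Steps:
f(T) = 1/T (f(T) = 1/(T + 0) = 1/T)
Y(N) = (-1 + N)/(2*N) (Y(N) = (-1 + N)/(N + N) = (-1 + N)/((2*N)) = (-1 + N)*(1/(2*N)) = (-1 + N)/(2*N))
(Y(f(-5)) - 1*44585)/(69 - 80*(-33)) = ((-1 + 1/(-5))/(2*(1/(-5))) - 1*44585)/(69 - 80*(-33)) = ((-1 - ⅕)/(2*(-⅕)) - 44585)/(69 + 2640) = ((½)*(-5)*(-6/5) - 44585)/2709 = (3 - 44585)*(1/2709) = -44582*1/2709 = -44582/2709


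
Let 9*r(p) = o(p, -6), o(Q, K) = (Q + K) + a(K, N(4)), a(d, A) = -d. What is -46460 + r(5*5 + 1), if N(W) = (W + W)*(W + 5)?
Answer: -418114/9 ≈ -46457.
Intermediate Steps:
N(W) = 2*W*(5 + W) (N(W) = (2*W)*(5 + W) = 2*W*(5 + W))
o(Q, K) = Q (o(Q, K) = (Q + K) - K = (K + Q) - K = Q)
r(p) = p/9
-46460 + r(5*5 + 1) = -46460 + (5*5 + 1)/9 = -46460 + (25 + 1)/9 = -46460 + (⅑)*26 = -46460 + 26/9 = -418114/9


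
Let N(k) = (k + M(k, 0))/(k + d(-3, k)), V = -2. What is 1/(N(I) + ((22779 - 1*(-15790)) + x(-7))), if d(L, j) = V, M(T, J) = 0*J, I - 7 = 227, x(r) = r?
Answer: 116/4473309 ≈ 2.5932e-5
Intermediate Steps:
I = 234 (I = 7 + 227 = 234)
M(T, J) = 0
d(L, j) = -2
N(k) = k/(-2 + k) (N(k) = (k + 0)/(k - 2) = k/(-2 + k))
1/(N(I) + ((22779 - 1*(-15790)) + x(-7))) = 1/(234/(-2 + 234) + ((22779 - 1*(-15790)) - 7)) = 1/(234/232 + ((22779 + 15790) - 7)) = 1/(234*(1/232) + (38569 - 7)) = 1/(117/116 + 38562) = 1/(4473309/116) = 116/4473309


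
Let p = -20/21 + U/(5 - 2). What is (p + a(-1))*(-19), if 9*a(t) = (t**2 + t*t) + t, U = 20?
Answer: -6973/63 ≈ -110.68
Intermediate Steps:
p = 40/7 (p = -20/21 + 20/(5 - 2) = -20*1/21 + 20/3 = -20/21 + 20*(1/3) = -20/21 + 20/3 = 40/7 ≈ 5.7143)
a(t) = t/9 + 2*t**2/9 (a(t) = ((t**2 + t*t) + t)/9 = ((t**2 + t**2) + t)/9 = (2*t**2 + t)/9 = (t + 2*t**2)/9 = t/9 + 2*t**2/9)
(p + a(-1))*(-19) = (40/7 + (1/9)*(-1)*(1 + 2*(-1)))*(-19) = (40/7 + (1/9)*(-1)*(1 - 2))*(-19) = (40/7 + (1/9)*(-1)*(-1))*(-19) = (40/7 + 1/9)*(-19) = (367/63)*(-19) = -6973/63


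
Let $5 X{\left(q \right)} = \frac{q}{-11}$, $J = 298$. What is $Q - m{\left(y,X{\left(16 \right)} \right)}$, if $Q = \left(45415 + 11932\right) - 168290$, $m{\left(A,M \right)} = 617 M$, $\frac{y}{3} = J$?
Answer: $- \frac{6091993}{55} \approx -1.1076 \cdot 10^{5}$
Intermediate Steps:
$X{\left(q \right)} = - \frac{q}{55}$ ($X{\left(q \right)} = \frac{q \frac{1}{-11}}{5} = \frac{q \left(- \frac{1}{11}\right)}{5} = \frac{\left(- \frac{1}{11}\right) q}{5} = - \frac{q}{55}$)
$y = 894$ ($y = 3 \cdot 298 = 894$)
$Q = -110943$ ($Q = 57347 - 168290 = -110943$)
$Q - m{\left(y,X{\left(16 \right)} \right)} = -110943 - 617 \left(\left(- \frac{1}{55}\right) 16\right) = -110943 - 617 \left(- \frac{16}{55}\right) = -110943 - - \frac{9872}{55} = -110943 + \frac{9872}{55} = - \frac{6091993}{55}$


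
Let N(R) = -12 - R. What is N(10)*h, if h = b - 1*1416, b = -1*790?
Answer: 48532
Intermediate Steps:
b = -790
h = -2206 (h = -790 - 1*1416 = -790 - 1416 = -2206)
N(10)*h = (-12 - 1*10)*(-2206) = (-12 - 10)*(-2206) = -22*(-2206) = 48532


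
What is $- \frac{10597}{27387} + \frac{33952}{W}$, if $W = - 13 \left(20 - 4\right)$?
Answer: $- \frac{58252975}{356031} \approx -163.62$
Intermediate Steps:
$W = -208$ ($W = \left(-13\right) 16 = -208$)
$- \frac{10597}{27387} + \frac{33952}{W} = - \frac{10597}{27387} + \frac{33952}{-208} = \left(-10597\right) \frac{1}{27387} + 33952 \left(- \frac{1}{208}\right) = - \frac{10597}{27387} - \frac{2122}{13} = - \frac{58252975}{356031}$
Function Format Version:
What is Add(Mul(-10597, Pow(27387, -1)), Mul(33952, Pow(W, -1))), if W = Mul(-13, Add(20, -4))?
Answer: Rational(-58252975, 356031) ≈ -163.62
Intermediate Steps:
W = -208 (W = Mul(-13, 16) = -208)
Add(Mul(-10597, Pow(27387, -1)), Mul(33952, Pow(W, -1))) = Add(Mul(-10597, Pow(27387, -1)), Mul(33952, Pow(-208, -1))) = Add(Mul(-10597, Rational(1, 27387)), Mul(33952, Rational(-1, 208))) = Add(Rational(-10597, 27387), Rational(-2122, 13)) = Rational(-58252975, 356031)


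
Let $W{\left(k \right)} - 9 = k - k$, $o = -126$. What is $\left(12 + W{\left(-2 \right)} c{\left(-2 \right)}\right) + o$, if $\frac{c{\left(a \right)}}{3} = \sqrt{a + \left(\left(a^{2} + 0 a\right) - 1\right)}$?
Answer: $-87$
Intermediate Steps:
$c{\left(a \right)} = 3 \sqrt{-1 + a + a^{2}}$ ($c{\left(a \right)} = 3 \sqrt{a + \left(\left(a^{2} + 0 a\right) - 1\right)} = 3 \sqrt{a + \left(\left(a^{2} + 0\right) - 1\right)} = 3 \sqrt{a + \left(a^{2} - 1\right)} = 3 \sqrt{a + \left(-1 + a^{2}\right)} = 3 \sqrt{-1 + a + a^{2}}$)
$W{\left(k \right)} = 9$ ($W{\left(k \right)} = 9 + \left(k - k\right) = 9 + 0 = 9$)
$\left(12 + W{\left(-2 \right)} c{\left(-2 \right)}\right) + o = \left(12 + 9 \cdot 3 \sqrt{-1 - 2 + \left(-2\right)^{2}}\right) - 126 = \left(12 + 9 \cdot 3 \sqrt{-1 - 2 + 4}\right) - 126 = \left(12 + 9 \cdot 3 \sqrt{1}\right) - 126 = \left(12 + 9 \cdot 3 \cdot 1\right) - 126 = \left(12 + 9 \cdot 3\right) - 126 = \left(12 + 27\right) - 126 = 39 - 126 = -87$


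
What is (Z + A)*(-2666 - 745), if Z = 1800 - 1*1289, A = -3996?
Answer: 11887335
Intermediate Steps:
Z = 511 (Z = 1800 - 1289 = 511)
(Z + A)*(-2666 - 745) = (511 - 3996)*(-2666 - 745) = -3485*(-3411) = 11887335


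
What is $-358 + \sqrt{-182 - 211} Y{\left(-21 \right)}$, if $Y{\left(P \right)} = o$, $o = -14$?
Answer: $-358 - 14 i \sqrt{393} \approx -358.0 - 277.54 i$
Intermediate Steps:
$Y{\left(P \right)} = -14$
$-358 + \sqrt{-182 - 211} Y{\left(-21 \right)} = -358 + \sqrt{-182 - 211} \left(-14\right) = -358 + \sqrt{-393} \left(-14\right) = -358 + i \sqrt{393} \left(-14\right) = -358 - 14 i \sqrt{393}$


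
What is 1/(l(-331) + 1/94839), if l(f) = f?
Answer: -94839/31391708 ≈ -0.0030211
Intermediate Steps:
1/(l(-331) + 1/94839) = 1/(-331 + 1/94839) = 1/(-31391708/94839) = -94839/31391708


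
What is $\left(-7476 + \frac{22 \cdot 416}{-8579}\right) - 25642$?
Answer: $- \frac{284128474}{8579} \approx -33119.0$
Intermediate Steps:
$\left(-7476 + \frac{22 \cdot 416}{-8579}\right) - 25642 = \left(-7476 + 9152 \left(- \frac{1}{8579}\right)\right) - 25642 = \left(-7476 - \frac{9152}{8579}\right) - 25642 = - \frac{64145756}{8579} - 25642 = - \frac{284128474}{8579}$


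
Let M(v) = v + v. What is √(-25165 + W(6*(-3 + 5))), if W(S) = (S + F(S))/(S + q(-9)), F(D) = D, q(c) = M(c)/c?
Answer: I*√1233001/7 ≈ 158.63*I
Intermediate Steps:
M(v) = 2*v
q(c) = 2 (q(c) = (2*c)/c = 2)
W(S) = 2*S/(2 + S) (W(S) = (S + S)/(S + 2) = (2*S)/(2 + S) = 2*S/(2 + S))
√(-25165 + W(6*(-3 + 5))) = √(-25165 + 2*(6*(-3 + 5))/(2 + 6*(-3 + 5))) = √(-25165 + 2*(6*2)/(2 + 6*2)) = √(-25165 + 2*12/(2 + 12)) = √(-25165 + 2*12/14) = √(-25165 + 2*12*(1/14)) = √(-25165 + 12/7) = √(-176143/7) = I*√1233001/7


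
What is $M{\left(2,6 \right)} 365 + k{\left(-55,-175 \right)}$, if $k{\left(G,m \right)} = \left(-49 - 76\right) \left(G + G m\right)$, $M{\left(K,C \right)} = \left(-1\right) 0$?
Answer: $-1196250$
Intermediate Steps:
$M{\left(K,C \right)} = 0$
$k{\left(G,m \right)} = - 125 G - 125 G m$ ($k{\left(G,m \right)} = - 125 \left(G + G m\right) = - 125 G - 125 G m$)
$M{\left(2,6 \right)} 365 + k{\left(-55,-175 \right)} = 0 \cdot 365 - - 6875 \left(1 - 175\right) = 0 - \left(-6875\right) \left(-174\right) = 0 - 1196250 = -1196250$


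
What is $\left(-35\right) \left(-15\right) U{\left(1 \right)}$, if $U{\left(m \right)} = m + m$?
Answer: $1050$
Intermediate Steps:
$U{\left(m \right)} = 2 m$
$\left(-35\right) \left(-15\right) U{\left(1 \right)} = \left(-35\right) \left(-15\right) 2 \cdot 1 = 525 \cdot 2 = 1050$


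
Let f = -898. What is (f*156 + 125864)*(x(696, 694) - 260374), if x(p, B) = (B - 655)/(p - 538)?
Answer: 292580944936/79 ≈ 3.7036e+9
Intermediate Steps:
x(p, B) = (-655 + B)/(-538 + p)
(f*156 + 125864)*(x(696, 694) - 260374) = (-898*156 + 125864)*((-655 + 694)/(-538 + 696) - 260374) = (-140088 + 125864)*(39/158 - 260374) = -14224*((1/158)*39 - 260374) = -14224*(39/158 - 260374) = -14224*(-41139053/158) = 292580944936/79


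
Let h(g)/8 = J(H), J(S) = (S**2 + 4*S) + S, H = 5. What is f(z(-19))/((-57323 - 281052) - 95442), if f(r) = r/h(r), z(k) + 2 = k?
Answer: 21/173526800 ≈ 1.2102e-7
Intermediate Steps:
z(k) = -2 + k
J(S) = S**2 + 5*S
h(g) = 400 (h(g) = 8*(5*(5 + 5)) = 8*(5*10) = 8*50 = 400)
f(r) = r/400
f(z(-19))/((-57323 - 281052) - 95442) = ((-2 - 19)/400)/((-57323 - 281052) - 95442) = ((1/400)*(-21))/(-338375 - 95442) = -21/400/(-433817) = -21/400*(-1/433817) = 21/173526800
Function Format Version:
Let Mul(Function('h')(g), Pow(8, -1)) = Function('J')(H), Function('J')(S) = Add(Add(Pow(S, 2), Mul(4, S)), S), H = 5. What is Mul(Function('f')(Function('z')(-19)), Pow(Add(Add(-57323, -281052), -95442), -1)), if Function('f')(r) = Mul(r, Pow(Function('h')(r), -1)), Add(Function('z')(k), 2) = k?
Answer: Rational(21, 173526800) ≈ 1.2102e-7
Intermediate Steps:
Function('z')(k) = Add(-2, k)
Function('J')(S) = Add(Pow(S, 2), Mul(5, S))
Function('h')(g) = 400 (Function('h')(g) = Mul(8, Mul(5, Add(5, 5))) = Mul(8, Mul(5, 10)) = Mul(8, 50) = 400)
Function('f')(r) = Mul(Rational(1, 400), r) (Function('f')(r) = Mul(r, Pow(400, -1)) = Mul(r, Rational(1, 400)) = Mul(Rational(1, 400), r))
Mul(Function('f')(Function('z')(-19)), Pow(Add(Add(-57323, -281052), -95442), -1)) = Mul(Mul(Rational(1, 400), Add(-2, -19)), Pow(Add(Add(-57323, -281052), -95442), -1)) = Mul(Mul(Rational(1, 400), -21), Pow(Add(-338375, -95442), -1)) = Mul(Rational(-21, 400), Pow(-433817, -1)) = Mul(Rational(-21, 400), Rational(-1, 433817)) = Rational(21, 173526800)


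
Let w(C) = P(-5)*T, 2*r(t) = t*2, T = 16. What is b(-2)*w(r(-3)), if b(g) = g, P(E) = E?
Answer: 160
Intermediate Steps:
r(t) = t (r(t) = (t*2)/2 = (2*t)/2 = t)
w(C) = -80 (w(C) = -5*16 = -80)
b(-2)*w(r(-3)) = -2*(-80) = 160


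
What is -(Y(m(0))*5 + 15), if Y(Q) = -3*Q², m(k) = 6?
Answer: 525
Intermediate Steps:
-(Y(m(0))*5 + 15) = -(-3*6²*5 + 15) = -(-3*36*5 + 15) = -(-108*5 + 15) = -(-540 + 15) = -1*(-525) = 525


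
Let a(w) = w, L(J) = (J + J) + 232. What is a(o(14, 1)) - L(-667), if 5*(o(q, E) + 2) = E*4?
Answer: 5504/5 ≈ 1100.8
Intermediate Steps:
o(q, E) = -2 + 4*E/5 (o(q, E) = -2 + (E*4)/5 = -2 + (4*E)/5 = -2 + 4*E/5)
L(J) = 232 + 2*J (L(J) = 2*J + 232 = 232 + 2*J)
a(o(14, 1)) - L(-667) = (-2 + (⅘)*1) - (232 + 2*(-667)) = (-2 + ⅘) - (232 - 1334) = -6/5 - 1*(-1102) = -6/5 + 1102 = 5504/5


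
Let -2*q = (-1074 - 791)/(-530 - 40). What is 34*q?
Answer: -6341/114 ≈ -55.623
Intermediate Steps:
q = -373/228 (q = -(-1074 - 791)/(2*(-530 - 40)) = -(-1865)/(2*(-570)) = -(-1865)*(-1)/(2*570) = -1/2*373/114 = -373/228 ≈ -1.6360)
34*q = 34*(-373/228) = -6341/114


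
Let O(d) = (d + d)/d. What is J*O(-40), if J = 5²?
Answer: 50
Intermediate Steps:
O(d) = 2 (O(d) = (2*d)/d = 2)
J = 25
J*O(-40) = 25*2 = 50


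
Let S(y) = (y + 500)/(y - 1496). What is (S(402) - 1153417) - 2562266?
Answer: -2032479052/547 ≈ -3.7157e+6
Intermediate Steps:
S(y) = (500 + y)/(-1496 + y)
(S(402) - 1153417) - 2562266 = ((500 + 402)/(-1496 + 402) - 1153417) - 2562266 = (902/(-1094) - 1153417) - 2562266 = (-1/1094*902 - 1153417) - 2562266 = (-451/547 - 1153417) - 2562266 = -630919550/547 - 2562266 = -2032479052/547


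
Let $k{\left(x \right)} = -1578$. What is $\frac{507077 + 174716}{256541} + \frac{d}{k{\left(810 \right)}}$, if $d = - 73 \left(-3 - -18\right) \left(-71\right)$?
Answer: $- \frac{6289636897}{134940566} \approx -46.61$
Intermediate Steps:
$d = 77745$ ($d = - 73 \left(-3 + 18\right) \left(-71\right) = \left(-73\right) 15 \left(-71\right) = \left(-1095\right) \left(-71\right) = 77745$)
$\frac{507077 + 174716}{256541} + \frac{d}{k{\left(810 \right)}} = \frac{507077 + 174716}{256541} + \frac{77745}{-1578} = 681793 \cdot \frac{1}{256541} + 77745 \left(- \frac{1}{1578}\right) = \frac{681793}{256541} - \frac{25915}{526} = - \frac{6289636897}{134940566}$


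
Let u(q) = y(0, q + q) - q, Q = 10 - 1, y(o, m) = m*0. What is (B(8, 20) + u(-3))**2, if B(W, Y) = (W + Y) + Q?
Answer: 1600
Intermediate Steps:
y(o, m) = 0
Q = 9
u(q) = -q (u(q) = 0 - q = -q)
B(W, Y) = 9 + W + Y (B(W, Y) = (W + Y) + 9 = 9 + W + Y)
(B(8, 20) + u(-3))**2 = ((9 + 8 + 20) - 1*(-3))**2 = (37 + 3)**2 = 40**2 = 1600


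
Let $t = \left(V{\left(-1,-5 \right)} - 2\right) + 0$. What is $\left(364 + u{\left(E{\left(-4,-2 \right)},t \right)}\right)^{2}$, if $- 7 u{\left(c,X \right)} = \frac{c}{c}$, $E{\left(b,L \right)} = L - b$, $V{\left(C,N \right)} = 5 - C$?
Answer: $\frac{6487209}{49} \approx 1.3239 \cdot 10^{5}$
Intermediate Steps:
$t = 4$ ($t = \left(\left(5 - -1\right) - 2\right) + 0 = \left(\left(5 + 1\right) - 2\right) + 0 = \left(6 - 2\right) + 0 = 4 + 0 = 4$)
$u{\left(c,X \right)} = - \frac{1}{7}$ ($u{\left(c,X \right)} = - \frac{c \frac{1}{c}}{7} = \left(- \frac{1}{7}\right) 1 = - \frac{1}{7}$)
$\left(364 + u{\left(E{\left(-4,-2 \right)},t \right)}\right)^{2} = \left(364 - \frac{1}{7}\right)^{2} = \left(\frac{2547}{7}\right)^{2} = \frac{6487209}{49}$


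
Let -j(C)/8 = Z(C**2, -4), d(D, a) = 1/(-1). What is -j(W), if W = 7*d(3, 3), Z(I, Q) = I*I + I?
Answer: 19600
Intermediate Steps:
d(D, a) = -1
Z(I, Q) = I + I**2 (Z(I, Q) = I**2 + I = I + I**2)
W = -7 (W = 7*(-1) = -7)
j(C) = -8*C**2*(1 + C**2)
-j(W) = -8*(-7)**2*(-1 - 1*(-7)**2) = -8*49*(-1 - 1*49) = -8*49*(-1 - 49) = -8*49*(-50) = -1*(-19600) = 19600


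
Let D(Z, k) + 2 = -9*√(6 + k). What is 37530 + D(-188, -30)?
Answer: 37528 - 18*I*√6 ≈ 37528.0 - 44.091*I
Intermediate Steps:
D(Z, k) = -2 - 9*√(6 + k)
37530 + D(-188, -30) = 37530 + (-2 - 9*√(6 - 30)) = 37530 + (-2 - 18*I*√6) = 37528 - 18*I*√6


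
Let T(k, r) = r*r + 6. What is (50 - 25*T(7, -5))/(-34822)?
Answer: 725/34822 ≈ 0.020820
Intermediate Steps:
T(k, r) = 6 + r² (T(k, r) = r² + 6 = 6 + r²)
(50 - 25*T(7, -5))/(-34822) = (50 - 25*(6 + (-5)²))/(-34822) = (50 - 25*(6 + 25))*(-1/34822) = (50 - 25*31)*(-1/34822) = (50 - 775)*(-1/34822) = -725*(-1/34822) = 725/34822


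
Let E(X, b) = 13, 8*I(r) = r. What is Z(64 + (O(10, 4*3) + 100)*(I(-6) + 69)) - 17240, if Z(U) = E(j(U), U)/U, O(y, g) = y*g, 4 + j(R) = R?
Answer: -259961947/15079 ≈ -17240.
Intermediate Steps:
I(r) = r/8
j(R) = -4 + R
O(y, g) = g*y
Z(U) = 13/U
Z(64 + (O(10, 4*3) + 100)*(I(-6) + 69)) - 17240 = 13/(64 + ((4*3)*10 + 100)*((⅛)*(-6) + 69)) - 17240 = 13/(64 + (12*10 + 100)*(-¾ + 69)) - 17240 = 13/(64 + (120 + 100)*(273/4)) - 17240 = 13/(64 + 220*(273/4)) - 17240 = 13/(64 + 15015) - 17240 = 13/15079 - 17240 = -259961947/15079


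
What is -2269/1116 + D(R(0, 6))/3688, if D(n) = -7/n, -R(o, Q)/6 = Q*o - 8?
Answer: -33472939/16463232 ≈ -2.0332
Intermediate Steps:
R(o, Q) = 48 - 6*Q*o (R(o, Q) = -6*(Q*o - 8) = -6*(-8 + Q*o) = 48 - 6*Q*o)
-2269/1116 + D(R(0, 6))/3688 = -2269/1116 - 7/(48 - 6*6*0)/3688 = -2269*1/1116 - 7/(48 + 0)*(1/3688) = -2269/1116 - 7/48*(1/3688) = -2269/1116 - 7*1/48*(1/3688) = -2269/1116 - 7/48*1/3688 = -2269/1116 - 7/177024 = -33472939/16463232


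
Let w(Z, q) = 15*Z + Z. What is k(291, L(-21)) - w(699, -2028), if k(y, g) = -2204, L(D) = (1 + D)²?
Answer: -13388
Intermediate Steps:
w(Z, q) = 16*Z
k(291, L(-21)) - w(699, -2028) = -2204 - 16*699 = -2204 - 1*11184 = -2204 - 11184 = -13388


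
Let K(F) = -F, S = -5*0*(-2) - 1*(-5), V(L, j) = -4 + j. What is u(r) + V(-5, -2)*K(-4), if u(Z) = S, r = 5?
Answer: -19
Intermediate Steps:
S = 5 (S = 0*(-2) + 5 = 0 + 5 = 5)
u(Z) = 5
u(r) + V(-5, -2)*K(-4) = 5 + (-4 - 2)*(-1*(-4)) = 5 - 6*4 = 5 - 24 = -19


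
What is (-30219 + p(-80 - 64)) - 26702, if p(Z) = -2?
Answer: -56923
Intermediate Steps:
(-30219 + p(-80 - 64)) - 26702 = (-30219 - 2) - 26702 = -30221 - 26702 = -56923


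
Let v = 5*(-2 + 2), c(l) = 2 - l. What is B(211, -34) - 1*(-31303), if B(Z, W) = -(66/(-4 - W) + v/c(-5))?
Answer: 156504/5 ≈ 31301.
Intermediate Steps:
v = 0 (v = 5*0 = 0)
B(Z, W) = -66/(-4 - W) (B(Z, W) = -(66/(-4 - W) + 0/(2 - 1*(-5))) = -(66/(-4 - W) + 0/(2 + 5)) = -(66/(-4 - W) + 0/7) = -(66/(-4 - W) + 0*(⅐)) = -(66/(-4 - W) + 0) = -66/(-4 - W))
B(211, -34) - 1*(-31303) = 66/(4 - 34) - 1*(-31303) = 66/(-30) + 31303 = 66*(-1/30) + 31303 = -11/5 + 31303 = 156504/5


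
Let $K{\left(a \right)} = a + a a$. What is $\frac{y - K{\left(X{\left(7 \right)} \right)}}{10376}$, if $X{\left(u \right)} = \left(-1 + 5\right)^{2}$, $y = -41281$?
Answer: $- \frac{41553}{10376} \approx -4.0047$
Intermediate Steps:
$X{\left(u \right)} = 16$ ($X{\left(u \right)} = 4^{2} = 16$)
$K{\left(a \right)} = a + a^{2}$
$\frac{y - K{\left(X{\left(7 \right)} \right)}}{10376} = \frac{-41281 - 16 \left(1 + 16\right)}{10376} = \left(-41281 - 16 \cdot 17\right) \frac{1}{10376} = \left(-41281 - 272\right) \frac{1}{10376} = \left(-41553\right) \frac{1}{10376} = - \frac{41553}{10376}$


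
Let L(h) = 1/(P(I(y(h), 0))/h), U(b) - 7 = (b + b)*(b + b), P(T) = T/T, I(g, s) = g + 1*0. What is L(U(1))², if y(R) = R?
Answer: 121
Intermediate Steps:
I(g, s) = g (I(g, s) = g + 0 = g)
P(T) = 1
U(b) = 7 + 4*b² (U(b) = 7 + (b + b)*(b + b) = 7 + (2*b)*(2*b) = 7 + 4*b²)
L(h) = h (L(h) = 1/(1/h) = h)
L(U(1))² = (7 + 4*1²)² = (7 + 4*1)² = (7 + 4)² = 11² = 121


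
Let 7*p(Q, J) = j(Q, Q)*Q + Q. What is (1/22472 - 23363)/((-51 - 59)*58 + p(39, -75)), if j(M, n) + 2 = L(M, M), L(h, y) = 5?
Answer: 3675093345/1000093888 ≈ 3.6747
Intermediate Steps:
j(M, n) = 3 (j(M, n) = -2 + 5 = 3)
p(Q, J) = 4*Q/7 (p(Q, J) = (3*Q + Q)/7 = (4*Q)/7 = 4*Q/7)
(1/22472 - 23363)/((-51 - 59)*58 + p(39, -75)) = (1/22472 - 23363)/((-51 - 59)*58 + (4/7)*39) = (1/22472 - 23363)/(-110*58 + 156/7) = -525013335/(22472*(-6380 + 156/7)) = -525013335/(22472*(-44504/7)) = -525013335/22472*(-7/44504) = 3675093345/1000093888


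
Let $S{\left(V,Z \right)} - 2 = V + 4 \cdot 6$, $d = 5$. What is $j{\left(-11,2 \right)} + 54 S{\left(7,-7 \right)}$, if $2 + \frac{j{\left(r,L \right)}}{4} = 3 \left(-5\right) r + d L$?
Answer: $2474$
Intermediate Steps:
$j{\left(r,L \right)} = -8 - 60 r + 20 L$ ($j{\left(r,L \right)} = -8 + 4 \left(3 \left(-5\right) r + 5 L\right) = -8 + 4 \left(- 15 r + 5 L\right) = -8 + \left(- 60 r + 20 L\right) = -8 - 60 r + 20 L$)
$S{\left(V,Z \right)} = 26 + V$ ($S{\left(V,Z \right)} = 2 + \left(V + 4 \cdot 6\right) = 2 + \left(V + 24\right) = 2 + \left(24 + V\right) = 26 + V$)
$j{\left(-11,2 \right)} + 54 S{\left(7,-7 \right)} = \left(-8 - -660 + 20 \cdot 2\right) + 54 \left(26 + 7\right) = \left(-8 + 660 + 40\right) + 54 \cdot 33 = 692 + 1782 = 2474$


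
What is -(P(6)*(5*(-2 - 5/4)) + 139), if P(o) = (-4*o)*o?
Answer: -2479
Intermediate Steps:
P(o) = -4*o²
-(P(6)*(5*(-2 - 5/4)) + 139) = -((-4*6²)*(5*(-2 - 5/4)) + 139) = -((-4*36)*(5*(-2 - 5*¼)) + 139) = -(-720*(-2 - 5/4) + 139) = -(-720*(-13)/4 + 139) = -(-144*(-65/4) + 139) = -(2340 + 139) = -1*2479 = -2479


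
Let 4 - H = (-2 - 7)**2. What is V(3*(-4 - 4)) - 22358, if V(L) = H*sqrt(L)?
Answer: -22358 - 154*I*sqrt(6) ≈ -22358.0 - 377.22*I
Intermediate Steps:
H = -77 (H = 4 - (-2 - 7)**2 = 4 - 1*(-9)**2 = 4 - 1*81 = 4 - 81 = -77)
V(L) = -77*sqrt(L)
V(3*(-4 - 4)) - 22358 = -77*sqrt(3)*sqrt(-4 - 4) - 22358 = -77*2*I*sqrt(6) - 22358 = -154*I*sqrt(6) - 22358 = -22358 - 154*I*sqrt(6)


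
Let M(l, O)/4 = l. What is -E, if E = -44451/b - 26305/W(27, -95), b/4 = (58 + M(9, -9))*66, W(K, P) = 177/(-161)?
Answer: -3184560541/133104 ≈ -23925.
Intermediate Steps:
M(l, O) = 4*l
W(K, P) = -177/161 (W(K, P) = 177*(-1/161) = -177/161)
b = 24816 (b = 4*((58 + 4*9)*66) = 4*((58 + 36)*66) = 4*(94*66) = 4*6204 = 24816)
E = 3184560541/133104 (E = -44451/24816 - 26305/(-177/161) = -44451*1/24816 - 26305*(-161/177) = -1347/752 + 4235105/177 = 3184560541/133104 ≈ 23925.)
-E = -1*3184560541/133104 = -3184560541/133104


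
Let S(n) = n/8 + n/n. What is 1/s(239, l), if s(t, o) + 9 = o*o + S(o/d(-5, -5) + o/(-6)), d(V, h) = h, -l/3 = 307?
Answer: 80/67862017 ≈ 1.1789e-6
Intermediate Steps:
l = -921 (l = -3*307 = -921)
S(n) = 1 + n/8 (S(n) = n*(⅛) + 1 = n/8 + 1 = 1 + n/8)
s(t, o) = -8 + o² - 11*o/240 (s(t, o) = -9 + (o*o + (1 + (o/(-5) + o/(-6))/8)) = -9 + (o² + (1 + (o*(-⅕) + o*(-⅙))/8)) = -9 + (o² + (1 + (-o/5 - o/6)/8)) = -9 + (o² + (1 + (-11*o/30)/8)) = -9 + (o² + (1 - 11*o/240)) = -9 + (1 + o² - 11*o/240) = -8 + o² - 11*o/240)
1/s(239, l) = 1/(-8 + (-921)² - 11/240*(-921)) = 1/(-8 + 848241 + 3377/80) = 1/(67862017/80) = 80/67862017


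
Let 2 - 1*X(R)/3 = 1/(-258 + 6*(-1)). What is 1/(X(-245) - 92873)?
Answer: -88/8172295 ≈ -1.0768e-5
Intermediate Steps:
X(R) = 529/88 (X(R) = 6 - 3/(-258 + 6*(-1)) = 6 - 3/(-258 - 6) = 6 - 3/(-264) = 6 - 3*(-1/264) = 6 + 1/88 = 529/88)
1/(X(-245) - 92873) = 1/(529/88 - 92873) = 1/(-8172295/88) = -88/8172295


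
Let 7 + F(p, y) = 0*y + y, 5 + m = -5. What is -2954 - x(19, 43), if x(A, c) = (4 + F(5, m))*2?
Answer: -2928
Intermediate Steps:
m = -10 (m = -5 - 5 = -10)
F(p, y) = -7 + y (F(p, y) = -7 + (0*y + y) = -7 + (0 + y) = -7 + y)
x(A, c) = -26 (x(A, c) = (4 + (-7 - 10))*2 = (4 - 17)*2 = -13*2 = -26)
-2954 - x(19, 43) = -2954 - 1*(-26) = -2954 + 26 = -2928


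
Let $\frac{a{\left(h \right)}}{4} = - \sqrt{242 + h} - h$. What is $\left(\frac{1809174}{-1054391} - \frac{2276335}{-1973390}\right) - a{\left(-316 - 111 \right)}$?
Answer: $- \frac{41824091415527}{24479113594} + 4 i \sqrt{185} \approx -1708.6 + 54.406 i$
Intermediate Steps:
$a{\left(h \right)} = - 4 h - 4 \sqrt{242 + h}$ ($a{\left(h \right)} = 4 \left(- \sqrt{242 + h} - h\right) = 4 \left(- h - \sqrt{242 + h}\right) = - 4 h - 4 \sqrt{242 + h}$)
$\left(\frac{1809174}{-1054391} - \frac{2276335}{-1973390}\right) - a{\left(-316 - 111 \right)} = \left(\frac{1809174}{-1054391} - \frac{2276335}{-1973390}\right) - \left(- 4 \left(-316 - 111\right) - 4 \sqrt{242 - 427}\right) = \left(1809174 \left(- \frac{1}{1054391}\right) - - \frac{455267}{394678}\right) - \left(\left(-4\right) \left(-427\right) - 4 \sqrt{242 - 427}\right) = \left(- \frac{106422}{62023} + \frac{455267}{394678}\right) - \left(1708 - 4 \sqrt{-185}\right) = - \frac{13765396975}{24479113594} - \left(1708 - 4 i \sqrt{185}\right) = - \frac{41824091415527}{24479113594} + 4 i \sqrt{185}$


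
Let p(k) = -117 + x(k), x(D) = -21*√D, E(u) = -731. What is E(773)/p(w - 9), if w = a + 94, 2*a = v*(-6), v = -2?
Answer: -731/226 + 5117*√91/8814 ≈ 2.3036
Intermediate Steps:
a = 6 (a = (-2*(-6))/2 = (½)*12 = 6)
w = 100 (w = 6 + 94 = 100)
p(k) = -117 - 21*√k
E(773)/p(w - 9) = -731/(-117 - 21*√(100 - 9)) = -731/(-117 - 21*√91)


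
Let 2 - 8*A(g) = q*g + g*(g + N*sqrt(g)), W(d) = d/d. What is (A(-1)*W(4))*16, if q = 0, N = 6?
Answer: 2 + 12*I ≈ 2.0 + 12.0*I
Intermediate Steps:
W(d) = 1
A(g) = 1/4 - g*(g + 6*sqrt(g))/8 (A(g) = 1/4 - (0*g + g*(g + 6*sqrt(g)))/8 = 1/4 - (0 + g*(g + 6*sqrt(g)))/8 = 1/4 - g*(g + 6*sqrt(g))/8)
(A(-1)*W(4))*16 = ((1/4 - (-3)*I/4 - 1/8*(-1)**2)*1)*16 = ((1/4 - (-3)*I/4 - 1/8*1)*1)*16 = ((1/4 + 3*I/4 - 1/8)*1)*16 = ((1/8 + 3*I/4)*1)*16 = (1/8 + 3*I/4)*16 = 2 + 12*I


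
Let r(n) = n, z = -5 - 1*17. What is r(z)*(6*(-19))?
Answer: 2508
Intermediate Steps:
z = -22 (z = -5 - 17 = -22)
r(z)*(6*(-19)) = -132*(-19) = -22*(-114) = 2508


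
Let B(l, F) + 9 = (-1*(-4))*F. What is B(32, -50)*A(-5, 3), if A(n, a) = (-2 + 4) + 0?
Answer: -418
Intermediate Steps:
A(n, a) = 2 (A(n, a) = 2 + 0 = 2)
B(l, F) = -9 + 4*F (B(l, F) = -9 + (-1*(-4))*F = -9 + 4*F)
B(32, -50)*A(-5, 3) = (-9 + 4*(-50))*2 = (-9 - 200)*2 = -209*2 = -418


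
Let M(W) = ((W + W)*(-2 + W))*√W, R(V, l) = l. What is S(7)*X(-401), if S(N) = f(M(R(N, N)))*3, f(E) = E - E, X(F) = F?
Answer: 0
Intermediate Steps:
M(W) = 2*W^(3/2)*(-2 + W) (M(W) = ((2*W)*(-2 + W))*√W = (2*W*(-2 + W))*√W = 2*W^(3/2)*(-2 + W))
f(E) = 0
S(N) = 0 (S(N) = 0*3 = 0)
S(7)*X(-401) = 0*(-401) = 0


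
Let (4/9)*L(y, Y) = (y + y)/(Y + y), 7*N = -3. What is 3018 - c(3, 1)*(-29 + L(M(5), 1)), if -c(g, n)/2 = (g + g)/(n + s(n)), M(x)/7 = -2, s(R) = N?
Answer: 32640/13 ≈ 2510.8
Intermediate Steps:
N = -3/7 (N = (⅐)*(-3) = -3/7 ≈ -0.42857)
s(R) = -3/7
M(x) = -14 (M(x) = 7*(-2) = -14)
L(y, Y) = 9*y/(2*(Y + y)) (L(y, Y) = 9*((y + y)/(Y + y))/4 = 9*((2*y)/(Y + y))/4 = 9*(2*y/(Y + y))/4 = 9*y/(2*(Y + y)))
c(g, n) = -4*g/(-3/7 + n) (c(g, n) = -2*(g + g)/(n - 3/7) = -2*2*g/(-3/7 + n) = -4*g/(-3/7 + n))
3018 - c(3, 1)*(-29 + L(M(5), 1)) = 3018 - (-28*3/(-3 + 7*1))*(-29 + (9/2)*(-14)/(1 - 14)) = 3018 - (-28*3/(-3 + 7))*(-29 + (9/2)*(-14)/(-13)) = 3018 - (-28*3/4)*(-29 + (9/2)*(-14)*(-1/13)) = 3018 - (-28*3*¼)*(-29 + 63/13) = 3018 - (-21)*(-314)/13 = 3018 - 1*6594/13 = 3018 - 6594/13 = 32640/13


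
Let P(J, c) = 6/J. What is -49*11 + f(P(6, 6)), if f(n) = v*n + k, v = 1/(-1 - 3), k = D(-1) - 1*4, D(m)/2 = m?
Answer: -2181/4 ≈ -545.25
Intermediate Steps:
D(m) = 2*m
k = -6 (k = 2*(-1) - 1*4 = -2 - 4 = -6)
v = -¼ (v = 1/(-4) = -¼ ≈ -0.25000)
f(n) = -6 - n/4 (f(n) = -n/4 - 6 = -6 - n/4)
-49*11 + f(P(6, 6)) = -49*11 + (-6 - 3/(2*6)) = -539 + (-6 - 3/(2*6)) = -539 + (-6 - ¼*1) = -539 + (-6 - ¼) = -539 - 25/4 = -2181/4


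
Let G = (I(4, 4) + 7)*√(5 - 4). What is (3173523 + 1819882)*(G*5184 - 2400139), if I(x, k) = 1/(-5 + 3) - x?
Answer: -11920151554495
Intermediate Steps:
I(x, k) = -½ - x (I(x, k) = 1/(-2) - x = -½ - x)
G = 5/2 (G = ((-½ - 1*4) + 7)*√(5 - 4) = ((-½ - 4) + 7)*√1 = (-9/2 + 7)*1 = (5/2)*1 = 5/2 ≈ 2.5000)
(3173523 + 1819882)*(G*5184 - 2400139) = (3173523 + 1819882)*((5/2)*5184 - 2400139) = 4993405*(12960 - 2400139) = 4993405*(-2387179) = -11920151554495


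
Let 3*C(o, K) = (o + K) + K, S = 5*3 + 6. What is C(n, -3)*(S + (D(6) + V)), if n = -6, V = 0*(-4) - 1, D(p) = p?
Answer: -104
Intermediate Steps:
V = -1 (V = 0 - 1 = -1)
S = 21 (S = 15 + 6 = 21)
C(o, K) = o/3 + 2*K/3 (C(o, K) = ((o + K) + K)/3 = ((K + o) + K)/3 = (o + 2*K)/3 = o/3 + 2*K/3)
C(n, -3)*(S + (D(6) + V)) = ((⅓)*(-6) + (⅔)*(-3))*(21 + (6 - 1)) = (-2 - 2)*(21 + 5) = -4*26 = -104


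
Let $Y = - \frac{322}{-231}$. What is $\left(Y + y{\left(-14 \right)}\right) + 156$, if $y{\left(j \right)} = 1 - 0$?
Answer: $\frac{5227}{33} \approx 158.39$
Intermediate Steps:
$y{\left(j \right)} = 1$ ($y{\left(j \right)} = 1 + 0 = 1$)
$Y = \frac{46}{33}$ ($Y = \left(-322\right) \left(- \frac{1}{231}\right) = \frac{46}{33} \approx 1.3939$)
$\left(Y + y{\left(-14 \right)}\right) + 156 = \left(\frac{46}{33} + 1\right) + 156 = \frac{79}{33} + 156 = \frac{5227}{33}$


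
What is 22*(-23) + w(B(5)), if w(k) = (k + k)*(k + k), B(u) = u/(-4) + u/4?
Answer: -506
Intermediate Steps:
B(u) = 0 (B(u) = u*(-1/4) + u*(1/4) = -u/4 + u/4 = 0)
w(k) = 4*k**2 (w(k) = (2*k)*(2*k) = 4*k**2)
22*(-23) + w(B(5)) = 22*(-23) + 4*0**2 = -506 + 4*0 = -506 + 0 = -506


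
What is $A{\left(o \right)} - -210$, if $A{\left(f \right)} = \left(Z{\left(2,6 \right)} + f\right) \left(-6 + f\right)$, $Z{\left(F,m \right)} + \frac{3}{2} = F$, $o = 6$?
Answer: $210$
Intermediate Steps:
$Z{\left(F,m \right)} = - \frac{3}{2} + F$
$A{\left(f \right)} = \left(\frac{1}{2} + f\right) \left(-6 + f\right)$ ($A{\left(f \right)} = \left(\left(- \frac{3}{2} + 2\right) + f\right) \left(-6 + f\right) = \left(\frac{1}{2} + f\right) \left(-6 + f\right)$)
$A{\left(o \right)} - -210 = \left(-3 + 6^{2} - 33\right) - -210 = \left(-3 + 36 - 33\right) + 210 = 0 + 210 = 210$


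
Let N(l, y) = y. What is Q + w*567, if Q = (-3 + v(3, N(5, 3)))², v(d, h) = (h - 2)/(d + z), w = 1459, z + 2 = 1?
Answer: 3309037/4 ≈ 8.2726e+5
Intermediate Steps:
z = -1 (z = -2 + 1 = -1)
v(d, h) = (-2 + h)/(-1 + d) (v(d, h) = (h - 2)/(d - 1) = (-2 + h)/(-1 + d))
Q = 25/4 (Q = (-3 + (-2 + 3)/(-1 + 3))² = (-3 + 1/2)² = (-3 + (½)*1)² = (-3 + ½)² = (-5/2)² = 25/4 ≈ 6.2500)
Q + w*567 = 25/4 + 1459*567 = 25/4 + 827253 = 3309037/4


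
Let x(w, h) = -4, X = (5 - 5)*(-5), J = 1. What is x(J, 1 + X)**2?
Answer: 16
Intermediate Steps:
X = 0 (X = 0*(-5) = 0)
x(J, 1 + X)**2 = (-4)**2 = 16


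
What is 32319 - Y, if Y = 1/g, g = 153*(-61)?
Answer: 301633228/9333 ≈ 32319.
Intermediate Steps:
g = -9333
Y = -1/9333 (Y = 1/(-9333) = -1/9333 ≈ -0.00010715)
32319 - Y = 32319 - 1*(-1/9333) = 32319 + 1/9333 = 301633228/9333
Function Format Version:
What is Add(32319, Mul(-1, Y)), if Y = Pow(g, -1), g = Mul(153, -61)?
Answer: Rational(301633228, 9333) ≈ 32319.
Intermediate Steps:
g = -9333
Y = Rational(-1, 9333) (Y = Pow(-9333, -1) = Rational(-1, 9333) ≈ -0.00010715)
Add(32319, Mul(-1, Y)) = Add(32319, Mul(-1, Rational(-1, 9333))) = Add(32319, Rational(1, 9333)) = Rational(301633228, 9333)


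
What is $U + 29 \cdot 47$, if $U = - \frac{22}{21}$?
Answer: $\frac{28601}{21} \approx 1362.0$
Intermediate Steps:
$U = - \frac{22}{21}$ ($U = \left(-22\right) \frac{1}{21} = - \frac{22}{21} \approx -1.0476$)
$U + 29 \cdot 47 = - \frac{22}{21} + 29 \cdot 47 = - \frac{22}{21} + 1363 = \frac{28601}{21}$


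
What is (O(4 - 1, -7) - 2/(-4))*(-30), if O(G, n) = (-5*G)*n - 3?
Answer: -3075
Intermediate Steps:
O(G, n) = -3 - 5*G*n (O(G, n) = -5*G*n - 3 = -3 - 5*G*n)
(O(4 - 1, -7) - 2/(-4))*(-30) = ((-3 - 5*(4 - 1)*(-7)) - 2/(-4))*(-30) = ((-3 - 5*3*(-7)) - 2*(-¼))*(-30) = ((-3 + 105) + ½)*(-30) = (102 + ½)*(-30) = (205/2)*(-30) = -3075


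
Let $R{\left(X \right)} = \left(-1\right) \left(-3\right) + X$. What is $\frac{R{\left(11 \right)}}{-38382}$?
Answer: $- \frac{7}{19191} \approx -0.00036475$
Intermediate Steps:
$R{\left(X \right)} = 3 + X$
$\frac{R{\left(11 \right)}}{-38382} = \frac{3 + 11}{-38382} = 14 \left(- \frac{1}{38382}\right) = - \frac{7}{19191}$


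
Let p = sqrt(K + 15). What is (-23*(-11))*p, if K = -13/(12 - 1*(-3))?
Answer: 506*sqrt(795)/15 ≈ 951.14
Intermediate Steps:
K = -13/15 (K = -13/(12 + 3) = -13/15 ≈ -0.86667)
p = 2*sqrt(795)/15 (p = sqrt(-13/15 + 15) = sqrt(212/15) = 2*sqrt(795)/15 ≈ 3.7594)
(-23*(-11))*p = (-23*(-11))*(2*sqrt(795)/15) = 253*(2*sqrt(795)/15) = 506*sqrt(795)/15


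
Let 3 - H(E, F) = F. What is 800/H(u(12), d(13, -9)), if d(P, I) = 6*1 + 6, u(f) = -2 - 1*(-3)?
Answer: -800/9 ≈ -88.889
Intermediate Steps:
u(f) = 1 (u(f) = -2 + 3 = 1)
d(P, I) = 12 (d(P, I) = 6 + 6 = 12)
H(E, F) = 3 - F
800/H(u(12), d(13, -9)) = 800/(3 - 1*12) = 800/(3 - 12) = 800/(-9) = 800*(-⅑) = -800/9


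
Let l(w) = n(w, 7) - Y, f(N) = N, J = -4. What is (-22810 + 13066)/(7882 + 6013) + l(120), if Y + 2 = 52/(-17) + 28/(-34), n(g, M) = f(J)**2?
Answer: 714756/33745 ≈ 21.181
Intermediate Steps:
n(g, M) = 16 (n(g, M) = (-4)**2 = 16)
Y = -100/17 (Y = -2 + (52/(-17) + 28/(-34)) = -2 + (52*(-1/17) + 28*(-1/34)) = -2 + (-52/17 - 14/17) = -2 - 66/17 = -100/17 ≈ -5.8824)
l(w) = 372/17 (l(w) = 16 - 1*(-100/17) = 16 + 100/17 = 372/17)
(-22810 + 13066)/(7882 + 6013) + l(120) = (-22810 + 13066)/(7882 + 6013) + 372/17 = -9744/13895 + 372/17 = -9744*1/13895 + 372/17 = -1392/1985 + 372/17 = 714756/33745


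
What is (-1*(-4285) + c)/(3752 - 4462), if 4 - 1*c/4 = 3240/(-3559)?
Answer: -15320219/2526890 ≈ -6.0629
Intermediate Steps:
c = 69904/3559 (c = 16 - 12960/(-3559) = 16 - 12960*(-1)/3559 = 16 - 4*(-3240/3559) = 16 + 12960/3559 = 69904/3559 ≈ 19.641)
(-1*(-4285) + c)/(3752 - 4462) = (-1*(-4285) + 69904/3559)/(3752 - 4462) = (4285 + 69904/3559)/(-710) = (15320219/3559)*(-1/710) = -15320219/2526890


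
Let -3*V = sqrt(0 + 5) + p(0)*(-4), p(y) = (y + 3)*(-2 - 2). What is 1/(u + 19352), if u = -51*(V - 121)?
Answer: 26339/693741476 - 17*sqrt(5)/693741476 ≈ 3.7912e-5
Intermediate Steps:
p(y) = -12 - 4*y (p(y) = (3 + y)*(-4) = -12 - 4*y)
V = -16 - sqrt(5)/3 (V = -(sqrt(0 + 5) + (-12 - 4*0)*(-4))/3 = -(sqrt(5) + (-12 + 0)*(-4))/3 = -(sqrt(5) - 12*(-4))/3 = -(sqrt(5) + 48)/3 = -(48 + sqrt(5))/3 = -16 - sqrt(5)/3 ≈ -16.745)
u = 6987 + 17*sqrt(5) (u = -51*((-16 - sqrt(5)/3) - 121) = -51*(-137 - sqrt(5)/3) = 6987 + 17*sqrt(5) ≈ 7025.0)
1/(u + 19352) = 1/((6987 + 17*sqrt(5)) + 19352) = 1/(26339 + 17*sqrt(5))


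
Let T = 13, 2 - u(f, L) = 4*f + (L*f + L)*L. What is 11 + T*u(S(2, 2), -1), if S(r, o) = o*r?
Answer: -236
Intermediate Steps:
u(f, L) = 2 - 4*f - L*(L + L*f) (u(f, L) = 2 - (4*f + (L*f + L)*L) = 2 - (4*f + (L + L*f)*L) = 2 - (4*f + L*(L + L*f)) = 2 + (-4*f - L*(L + L*f)) = 2 - 4*f - L*(L + L*f))
11 + T*u(S(2, 2), -1) = 11 + 13*(2 - 1*(-1)**2 - 8*2 - 1*2*2*(-1)**2) = 11 + 13*(2 - 1*1 - 4*4 - 1*4*1) = 11 + 13*(2 - 1 - 16 - 4) = 11 + 13*(-19) = 11 - 247 = -236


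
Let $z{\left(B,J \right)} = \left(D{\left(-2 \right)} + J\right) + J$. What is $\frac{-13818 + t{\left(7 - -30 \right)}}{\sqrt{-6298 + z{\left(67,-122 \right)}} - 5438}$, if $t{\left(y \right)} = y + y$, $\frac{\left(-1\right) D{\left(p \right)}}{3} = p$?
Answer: $\frac{18684968}{7394595} + \frac{6872 i \sqrt{1634}}{7394595} \approx 2.5268 + 0.037566 i$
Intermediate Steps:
$D{\left(p \right)} = - 3 p$
$z{\left(B,J \right)} = 6 + 2 J$ ($z{\left(B,J \right)} = \left(\left(-3\right) \left(-2\right) + J\right) + J = \left(6 + J\right) + J = 6 + 2 J$)
$t{\left(y \right)} = 2 y$
$\frac{-13818 + t{\left(7 - -30 \right)}}{\sqrt{-6298 + z{\left(67,-122 \right)}} - 5438} = \frac{-13818 + 2 \left(7 - -30\right)}{\sqrt{-6298 + \left(6 + 2 \left(-122\right)\right)} - 5438} = \frac{-13818 + 2 \left(7 + 30\right)}{\sqrt{-6298 + \left(6 - 244\right)} - 5438} = \frac{-13818 + 2 \cdot 37}{\sqrt{-6298 - 238} - 5438} = \frac{-13818 + 74}{\sqrt{-6536} - 5438} = - \frac{13744}{2 i \sqrt{1634} - 5438} = - \frac{13744}{-5438 + 2 i \sqrt{1634}}$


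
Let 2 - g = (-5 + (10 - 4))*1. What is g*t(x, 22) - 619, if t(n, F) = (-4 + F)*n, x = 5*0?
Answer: -619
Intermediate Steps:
x = 0
t(n, F) = n*(-4 + F)
g = 1 (g = 2 - (-5 + (10 - 4)) = 2 - (-5 + 6) = 2 - 1 = 1)
g*t(x, 22) - 619 = 1*(0*(-4 + 22)) - 619 = 1*(0*18) - 619 = 1*0 - 619 = 0 - 619 = -619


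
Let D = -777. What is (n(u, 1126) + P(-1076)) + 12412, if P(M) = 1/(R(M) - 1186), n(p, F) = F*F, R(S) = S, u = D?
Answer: 2896011455/2262 ≈ 1.2803e+6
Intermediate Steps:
u = -777
n(p, F) = F²
P(M) = 1/(-1186 + M) (P(M) = 1/(M - 1186) = 1/(-1186 + M))
(n(u, 1126) + P(-1076)) + 12412 = (1126² + 1/(-1186 - 1076)) + 12412 = (1267876 + 1/(-2262)) + 12412 = (1267876 - 1/2262) + 12412 = 2867935511/2262 + 12412 = 2896011455/2262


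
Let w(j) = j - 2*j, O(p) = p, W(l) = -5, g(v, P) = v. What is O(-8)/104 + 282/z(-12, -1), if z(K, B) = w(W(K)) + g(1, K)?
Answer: 610/13 ≈ 46.923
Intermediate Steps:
w(j) = -j
z(K, B) = 6 (z(K, B) = -1*(-5) + 1 = 5 + 1 = 6)
O(-8)/104 + 282/z(-12, -1) = -8/104 + 282/6 = -8*1/104 + 282*(1/6) = -1/13 + 47 = 610/13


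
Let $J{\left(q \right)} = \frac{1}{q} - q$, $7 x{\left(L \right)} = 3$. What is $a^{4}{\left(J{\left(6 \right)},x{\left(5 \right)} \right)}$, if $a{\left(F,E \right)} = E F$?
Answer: $\frac{625}{16} \approx 39.063$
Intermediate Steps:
$x{\left(L \right)} = \frac{3}{7}$ ($x{\left(L \right)} = \frac{1}{7} \cdot 3 = \frac{3}{7}$)
$a^{4}{\left(J{\left(6 \right)},x{\left(5 \right)} \right)} = \left(\frac{3 \left(\frac{1}{6} - 6\right)}{7}\right)^{4} = \left(\frac{3}{7} \left(- \frac{35}{6}\right)\right)^{4} = \left(- \frac{5}{2}\right)^{4} = \frac{625}{16}$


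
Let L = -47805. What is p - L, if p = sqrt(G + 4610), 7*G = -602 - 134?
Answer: 47805 + sqrt(220738)/7 ≈ 47872.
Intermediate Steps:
G = -736/7 (G = (-602 - 134)/7 = (1/7)*(-736) = -736/7 ≈ -105.14)
p = sqrt(220738)/7 (p = sqrt(-736/7 + 4610) = sqrt(31534/7) = sqrt(220738)/7 ≈ 67.118)
p - L = sqrt(220738)/7 - 1*(-47805) = sqrt(220738)/7 + 47805 = 47805 + sqrt(220738)/7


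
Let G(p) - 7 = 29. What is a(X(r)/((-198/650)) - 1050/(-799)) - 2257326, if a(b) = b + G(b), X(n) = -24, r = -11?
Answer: -59515853380/26367 ≈ -2.2572e+6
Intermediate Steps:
G(p) = 36 (G(p) = 7 + 29 = 36)
a(b) = 36 + b (a(b) = b + 36 = 36 + b)
a(X(r)/((-198/650)) - 1050/(-799)) - 2257326 = (36 + (-24/((-198/650)) - 1050/(-799))) - 2257326 = (36 + (-24/((-198*1/650)) - 1050*(-1/799))) - 2257326 = (36 + (-24/(-99/325) + 1050/799)) - 2257326 = (36 + (-24*(-325/99) + 1050/799)) - 2257326 = (36 + (2600/33 + 1050/799)) - 2257326 = (36 + 2112050/26367) - 2257326 = 3061262/26367 - 2257326 = -59515853380/26367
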